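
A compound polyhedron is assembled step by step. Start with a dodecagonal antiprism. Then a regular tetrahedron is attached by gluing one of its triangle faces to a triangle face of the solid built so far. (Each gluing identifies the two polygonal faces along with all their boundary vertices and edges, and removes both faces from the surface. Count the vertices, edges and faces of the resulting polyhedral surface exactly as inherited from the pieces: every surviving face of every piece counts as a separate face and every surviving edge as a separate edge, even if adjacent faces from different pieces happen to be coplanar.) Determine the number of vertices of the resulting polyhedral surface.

A dodecagonal antiprism: V=24, E=48, F=26.
Attach a regular tetrahedron (V=4, E=6, F=4) along a 3-gon: merge 3 vertices and 3 edges, delete both glued faces → V=25, E=51, F=28.
Check: V − E + F = 25 − 51 + 28 = 2.

25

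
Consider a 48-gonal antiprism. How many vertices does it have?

An antiprism on an n-gon has two n-gon caps and 2n triangles: V = 2·48 = 96, E = 4·48 = 192, F = 2·48 + 2 = 98.
Check: V − E + F = 96 − 192 + 98 = 2.

96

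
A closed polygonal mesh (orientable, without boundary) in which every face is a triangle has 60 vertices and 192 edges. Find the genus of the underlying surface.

Every face is a triangle and each edge borders two faces, so 3F = 2·192, giving F = 128.
χ = V − E + F = 60 − 192 + 128 = -4.
For a closed orientable surface χ = 2 − 2g, so g = (2 − (-4))/2 = 3.

3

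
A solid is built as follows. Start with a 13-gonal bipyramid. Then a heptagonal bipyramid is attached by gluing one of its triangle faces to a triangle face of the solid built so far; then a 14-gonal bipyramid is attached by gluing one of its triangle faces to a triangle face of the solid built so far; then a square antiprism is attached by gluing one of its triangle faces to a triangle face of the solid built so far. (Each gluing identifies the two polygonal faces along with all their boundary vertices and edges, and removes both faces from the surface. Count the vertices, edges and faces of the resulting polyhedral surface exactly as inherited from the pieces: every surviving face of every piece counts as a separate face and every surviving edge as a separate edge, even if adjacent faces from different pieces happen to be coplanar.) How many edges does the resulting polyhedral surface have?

109

A 13-gonal bipyramid: V=15, E=39, F=26.
Attach a heptagonal bipyramid (V=9, E=21, F=14) along a 3-gon: merge 3 vertices and 3 edges, delete both glued faces → V=21, E=57, F=38.
Attach a 14-gonal bipyramid (V=16, E=42, F=28) along a 3-gon: merge 3 vertices and 3 edges, delete both glued faces → V=34, E=96, F=64.
Attach a square antiprism (V=8, E=16, F=10) along a 3-gon: merge 3 vertices and 3 edges, delete both glued faces → V=39, E=109, F=72.
Check: V − E + F = 39 − 109 + 72 = 2.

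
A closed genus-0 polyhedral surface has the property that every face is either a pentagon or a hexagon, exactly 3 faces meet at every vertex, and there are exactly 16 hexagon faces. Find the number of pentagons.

Let x be the number of pentagons; then F = 16 + x.
Edge–face incidences: 2E = 6·16 + 5·x = 96 + 5x.
Every vertex has degree 3, so 3V = 2E.
Euler: V − E + F = 2 ⇒ (2E)/3 − E + (16 + x) = 2.
Multiply by 6: 2·(2E) − 3·(2E) + 6·(16 + x) = 12, i.e. 96 + 6x − (96 + 5x) = 12.
Collecting terms: x = 12.
Then 2E = 96 + 5·12 = 156, so E = 78, V = 2E/3 = 52, F = 16 + 12 = 28.

12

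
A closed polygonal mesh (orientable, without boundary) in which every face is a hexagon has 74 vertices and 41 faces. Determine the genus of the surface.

5

Every face is a hexagon, so 2E = 6·41 = 246, giving E = 123.
χ = V − E + F = 74 − 123 + 41 = -8.
For a closed orientable surface χ = 2 − 2g, so g = (2 − (-8))/2 = 5.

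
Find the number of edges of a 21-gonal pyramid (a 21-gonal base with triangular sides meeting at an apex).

A pyramid on an n-gon base has one n-gon and n triangles: V = 21 + 1 = 22, E = 2·21 = 42, F = 21 + 1 = 22.

42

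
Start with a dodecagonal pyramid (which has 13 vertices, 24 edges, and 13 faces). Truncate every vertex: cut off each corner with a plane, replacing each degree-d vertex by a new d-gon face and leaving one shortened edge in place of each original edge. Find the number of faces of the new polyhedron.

Truncation replaces each original edge-end by a new vertex, so V′ = 2E = 48.
Each original edge survives, and each old vertex of degree d contributes d new edges; summing degrees gives Σd = 2E, so E′ = E + 2E = 3E = 72.
Each original face survives and each original vertex becomes one new face: F′ = F + V = 26.

26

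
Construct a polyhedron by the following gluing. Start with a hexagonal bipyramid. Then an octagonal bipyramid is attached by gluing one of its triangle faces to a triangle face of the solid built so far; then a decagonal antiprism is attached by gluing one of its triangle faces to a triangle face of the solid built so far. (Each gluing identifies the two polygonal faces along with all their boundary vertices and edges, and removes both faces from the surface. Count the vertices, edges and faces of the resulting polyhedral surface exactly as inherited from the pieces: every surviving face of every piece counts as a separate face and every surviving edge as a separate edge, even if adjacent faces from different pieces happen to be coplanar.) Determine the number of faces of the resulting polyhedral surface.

A hexagonal bipyramid: V=8, E=18, F=12.
Attach an octagonal bipyramid (V=10, E=24, F=16) along a 3-gon: merge 3 vertices and 3 edges, delete both glued faces → V=15, E=39, F=26.
Attach a decagonal antiprism (V=20, E=40, F=22) along a 3-gon: merge 3 vertices and 3 edges, delete both glued faces → V=32, E=76, F=46.
Check: V − E + F = 32 − 76 + 46 = 2.

46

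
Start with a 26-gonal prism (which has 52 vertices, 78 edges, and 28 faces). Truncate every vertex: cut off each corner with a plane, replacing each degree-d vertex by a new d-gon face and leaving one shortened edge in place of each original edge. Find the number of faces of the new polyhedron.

80

Truncation replaces each original edge-end by a new vertex, so V′ = 2E = 156.
Each original edge survives, and each old vertex of degree d contributes d new edges; summing degrees gives Σd = 2E, so E′ = E + 2E = 3E = 234.
Each original face survives and each original vertex becomes one new face: F′ = F + V = 80.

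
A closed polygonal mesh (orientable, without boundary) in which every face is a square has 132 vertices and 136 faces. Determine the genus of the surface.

3

Every face is a square, so 2E = 4·136 = 544, giving E = 272.
χ = V − E + F = 132 − 272 + 136 = -4.
For a closed orientable surface χ = 2 − 2g, so g = (2 − (-4))/2 = 3.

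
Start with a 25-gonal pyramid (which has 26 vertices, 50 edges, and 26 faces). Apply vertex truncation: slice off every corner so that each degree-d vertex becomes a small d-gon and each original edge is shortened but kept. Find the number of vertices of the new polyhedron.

Truncation replaces each original edge-end by a new vertex, so V′ = 2E = 100.
Each original edge survives, and each old vertex of degree d contributes d new edges; summing degrees gives Σd = 2E, so E′ = E + 2E = 3E = 150.
Each original face survives and each original vertex becomes one new face: F′ = F + V = 52.

100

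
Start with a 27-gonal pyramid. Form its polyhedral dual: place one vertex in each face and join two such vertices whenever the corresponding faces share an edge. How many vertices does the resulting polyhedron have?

28

The base solid has V = 28, E = 54, F = 28.
The dual swaps V and F and preserves E: V′ = F = 28, E′ = E = 54, F′ = V = 28.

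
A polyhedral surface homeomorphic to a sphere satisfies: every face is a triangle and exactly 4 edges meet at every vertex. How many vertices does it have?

Each face has 3 edges and each edge borders two faces, so 2E = 3F.
Each vertex has degree 4, so 4V = 2E and hence V = 3F/4.
Euler: V − E + F = 2 ⇒ (3F/4) − (3F/2) + F = 2.
Multiply by 8: (6 − 12 + 8)F = 16, i.e. 2F = 16.
So F = 8, E = 3·8/2 = 12, V = 3·8/4 = 6.

6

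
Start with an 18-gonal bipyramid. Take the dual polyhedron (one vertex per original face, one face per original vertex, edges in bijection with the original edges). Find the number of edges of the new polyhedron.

54

The base solid has V = 20, E = 54, F = 36.
The dual swaps V and F and preserves E: V′ = F = 36, E′ = E = 54, F′ = V = 20.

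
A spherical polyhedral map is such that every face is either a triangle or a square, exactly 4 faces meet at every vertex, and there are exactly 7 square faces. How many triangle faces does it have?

8

Let x be the number of triangles; then F = 7 + x.
Edge–face incidences: 2E = 4·7 + 3·x = 28 + 3x.
Every vertex has degree 4, so 4V = 2E.
Euler: V − E + F = 2 ⇒ (2E)/4 − E + (7 + x) = 2.
Multiply by 8: 2·(2E) − 4·(2E) + 8·(7 + x) = 16, i.e. 56 + 8x − 2·(28 + 3x) = 16.
Collecting terms: 2x = 16, so x = 8.
Then 2E = 28 + 3·8 = 52, so E = 26, V = 2E/4 = 13, F = 7 + 8 = 15.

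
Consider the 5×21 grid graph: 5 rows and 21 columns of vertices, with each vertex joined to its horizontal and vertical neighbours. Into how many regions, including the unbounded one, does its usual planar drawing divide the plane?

The grid has V = 5·21 = 105 vertices and E = 5·20 + 21·4 = 184 edges.
F = 2 − V + E = 2 − 105 + 184 = 81.

81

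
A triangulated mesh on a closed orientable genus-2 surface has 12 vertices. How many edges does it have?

42

χ = 2 − 2·2 = -2, and every face is a triangle so 3F = 2E.
V − E + F = -2 with E = 3F/2 gives 12 − (3/2 − 1)·F = -2, so F = 28 and E = 42.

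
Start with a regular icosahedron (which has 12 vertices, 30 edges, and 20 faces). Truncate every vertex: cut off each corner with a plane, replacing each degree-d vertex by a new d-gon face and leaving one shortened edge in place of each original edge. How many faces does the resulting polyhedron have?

32

Truncation replaces each original edge-end by a new vertex, so V′ = 2E = 60.
Each original edge survives, and each old vertex of degree d contributes d new edges; summing degrees gives Σd = 2E, so E′ = E + 2E = 3E = 90.
Each original face survives and each original vertex becomes one new face: F′ = F + V = 32.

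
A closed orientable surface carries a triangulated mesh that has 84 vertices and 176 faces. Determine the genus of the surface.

3

Every face is a triangle, so 2E = 3·176 = 528, giving E = 264.
χ = V − E + F = 84 − 264 + 176 = -4.
For a closed orientable surface χ = 2 − 2g, so g = (2 − (-4))/2 = 3.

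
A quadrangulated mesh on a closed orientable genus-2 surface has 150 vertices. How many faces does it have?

152

χ = 2 − 2·2 = -2, and every face is a square so 4F = 2E.
V − E + F = -2 with E = 4F/2 gives 150 − (4/2 − 1)·F = -2, so F = 152 and E = 304.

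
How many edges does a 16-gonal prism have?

48

A prism on an n-gon has two n-gon bases and n rectangular sides: V = 2·16 = 32, E = 3·16 = 48, F = 16 + 2 = 18.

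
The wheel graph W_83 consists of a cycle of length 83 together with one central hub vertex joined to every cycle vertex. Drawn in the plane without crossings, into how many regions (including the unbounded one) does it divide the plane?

W_83 has V = 83 + 1 = 84 vertices and E = 2·83 = 166 edges.
By Euler's formula F = 2 − V + E = 2 − 84 + 166 = 84.

84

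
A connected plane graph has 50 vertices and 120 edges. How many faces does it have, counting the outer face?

Euler's formula for a connected plane graph: V − E + F = 2, so F = 2 − 50 + 120 = 72.

72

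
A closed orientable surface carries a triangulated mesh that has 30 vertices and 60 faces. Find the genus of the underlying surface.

Every face is a triangle, so 2E = 3·60 = 180, giving E = 90.
χ = V − E + F = 30 − 90 + 60 = 0.
For a closed orientable surface χ = 2 − 2g, so g = (2 − (0))/2 = 1.

1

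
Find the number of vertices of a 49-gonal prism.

A prism on an n-gon has two n-gon bases and n rectangular sides: V = 2·49 = 98, E = 3·49 = 147, F = 49 + 2 = 51.

98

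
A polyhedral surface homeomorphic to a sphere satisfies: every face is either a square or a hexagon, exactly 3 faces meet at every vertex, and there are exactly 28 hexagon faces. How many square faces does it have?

6

Let x be the number of squares; then F = 28 + x.
Edge–face incidences: 2E = 6·28 + 4·x = 168 + 4x.
Every vertex has degree 3, so 3V = 2E.
Euler: V − E + F = 2 ⇒ (2E)/3 − E + (28 + x) = 2.
Multiply by 6: 2·(2E) − 3·(2E) + 6·(28 + x) = 12, i.e. 168 + 6x − (168 + 4x) = 12.
Collecting terms: 2x = 12, so x = 6.
Then 2E = 168 + 4·6 = 192, so E = 96, V = 2E/3 = 64, F = 28 + 6 = 34.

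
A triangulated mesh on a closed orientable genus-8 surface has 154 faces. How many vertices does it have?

63

χ = 2 − 2·8 = -14, and every face is a triangle so 3F = 2E.
E = 3·154/2 = 231. Then V = -14 + E − F = -14 + 231 − 154 = 63.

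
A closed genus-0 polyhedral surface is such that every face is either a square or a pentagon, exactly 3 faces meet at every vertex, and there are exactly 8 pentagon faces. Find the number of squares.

2

Let x be the number of squares; then F = 8 + x.
Edge–face incidences: 2E = 5·8 + 4·x = 40 + 4x.
Every vertex has degree 3, so 3V = 2E.
Euler: V − E + F = 2 ⇒ (2E)/3 − E + (8 + x) = 2.
Multiply by 6: 2·(2E) − 3·(2E) + 6·(8 + x) = 12, i.e. 48 + 6x − (40 + 4x) = 12.
Collecting terms: 2x + 8 = 12, so 2x = 4, so x = 2.
Then 2E = 40 + 4·2 = 48, so E = 24, V = 2E/3 = 16, F = 8 + 2 = 10.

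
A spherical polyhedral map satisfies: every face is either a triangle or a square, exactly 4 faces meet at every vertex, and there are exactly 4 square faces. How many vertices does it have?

Let x be the number of triangles; then F = 4 + x.
Edge–face incidences: 2E = 4·4 + 3·x = 16 + 3x.
Every vertex has degree 4, so 4V = 2E.
Euler: V − E + F = 2 ⇒ (2E)/4 − E + (4 + x) = 2.
Multiply by 8: 2·(2E) − 4·(2E) + 8·(4 + x) = 16, i.e. 32 + 8x − 2·(16 + 3x) = 16.
Collecting terms: 2x = 16, so x = 8.
Then 2E = 16 + 3·8 = 40, so E = 20, V = 2E/4 = 10, F = 4 + 8 = 12.

10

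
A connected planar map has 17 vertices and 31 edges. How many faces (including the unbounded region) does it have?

16

Euler's formula for a connected plane graph: V − E + F = 2, so F = 2 − 17 + 31 = 16.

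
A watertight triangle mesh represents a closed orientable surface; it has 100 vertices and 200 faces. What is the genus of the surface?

1

Every face is a triangle, so 2E = 3·200 = 600, giving E = 300.
χ = V − E + F = 100 − 300 + 200 = 0.
For a closed orientable surface χ = 2 − 2g, so g = (2 − (0))/2 = 1.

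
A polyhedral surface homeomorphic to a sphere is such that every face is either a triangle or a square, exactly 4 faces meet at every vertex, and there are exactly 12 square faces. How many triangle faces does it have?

8

Let x be the number of triangles; then F = 12 + x.
Edge–face incidences: 2E = 4·12 + 3·x = 48 + 3x.
Every vertex has degree 4, so 4V = 2E.
Euler: V − E + F = 2 ⇒ (2E)/4 − E + (12 + x) = 2.
Multiply by 8: 2·(2E) − 4·(2E) + 8·(12 + x) = 16, i.e. 96 + 8x − 2·(48 + 3x) = 16.
Collecting terms: 2x = 16, so x = 8.
Then 2E = 48 + 3·8 = 72, so E = 36, V = 2E/4 = 18, F = 12 + 8 = 20.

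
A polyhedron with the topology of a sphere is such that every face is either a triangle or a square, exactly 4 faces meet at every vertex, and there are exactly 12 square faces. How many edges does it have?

36

Let x be the number of triangles; then F = 12 + x.
Edge–face incidences: 2E = 4·12 + 3·x = 48 + 3x.
Every vertex has degree 4, so 4V = 2E.
Euler: V − E + F = 2 ⇒ (2E)/4 − E + (12 + x) = 2.
Multiply by 8: 2·(2E) − 4·(2E) + 8·(12 + x) = 16, i.e. 96 + 8x − 2·(48 + 3x) = 16.
Collecting terms: 2x = 16, so x = 8.
Then 2E = 48 + 3·8 = 72, so E = 36, V = 2E/4 = 18, F = 12 + 8 = 20.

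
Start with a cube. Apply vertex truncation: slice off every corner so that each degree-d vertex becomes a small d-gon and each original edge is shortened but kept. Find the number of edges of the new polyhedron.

The base solid has V = 8, E = 12, F = 6.
Truncation replaces each original edge-end by a new vertex, so V′ = 2E = 24.
Each original edge survives, and each old vertex of degree d contributes d new edges; summing degrees gives Σd = 2E, so E′ = E + 2E = 3E = 36.
Each original face survives and each original vertex becomes one new face: F′ = F + V = 14.

36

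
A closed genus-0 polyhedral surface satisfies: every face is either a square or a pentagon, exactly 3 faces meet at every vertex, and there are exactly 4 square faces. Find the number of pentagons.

4

Let x be the number of pentagons; then F = 4 + x.
Edge–face incidences: 2E = 4·4 + 5·x = 16 + 5x.
Every vertex has degree 3, so 3V = 2E.
Euler: V − E + F = 2 ⇒ (2E)/3 − E + (4 + x) = 2.
Multiply by 6: 2·(2E) − 3·(2E) + 6·(4 + x) = 12, i.e. 24 + 6x − (16 + 5x) = 12.
Collecting terms: x + 8 = 12, so x = 4.
Then 2E = 16 + 5·4 = 36, so E = 18, V = 2E/3 = 12, F = 4 + 4 = 8.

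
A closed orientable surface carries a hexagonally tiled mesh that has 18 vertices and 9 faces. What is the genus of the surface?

Every face is a hexagon, so 2E = 6·9 = 54, giving E = 27.
χ = V − E + F = 18 − 27 + 9 = 0.
For a closed orientable surface χ = 2 − 2g, so g = (2 − (0))/2 = 1.

1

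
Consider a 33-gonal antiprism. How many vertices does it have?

66

An antiprism on an n-gon has two n-gon caps and 2n triangles: V = 2·33 = 66, E = 4·33 = 132, F = 2·33 + 2 = 68.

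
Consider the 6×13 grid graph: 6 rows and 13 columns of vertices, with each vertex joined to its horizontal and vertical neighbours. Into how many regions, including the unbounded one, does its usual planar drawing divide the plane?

The grid has V = 6·13 = 78 vertices and E = 6·12 + 13·5 = 137 edges.
F = 2 − V + E = 2 − 78 + 137 = 61.

61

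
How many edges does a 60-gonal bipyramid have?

180

A bipyramid over an n-gon has 2n triangular faces and n + 2 vertices: V = 60 + 2 = 62, E = 3·60 = 180, F = 2·60 = 120.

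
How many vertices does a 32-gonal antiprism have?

An antiprism on an n-gon has two n-gon caps and 2n triangles: V = 2·32 = 64, E = 4·32 = 128, F = 2·32 + 2 = 66.

64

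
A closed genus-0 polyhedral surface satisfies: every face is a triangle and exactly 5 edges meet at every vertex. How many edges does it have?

30

Each face has 3 edges and each edge borders two faces, so 2E = 3F.
Each vertex has degree 5, so 5V = 2E and hence V = 3F/5.
Euler: V − E + F = 2 ⇒ (3F/5) − (3F/2) + F = 2.
Multiply by 10: (6 − 15 + 10)F = 20, i.e. 1F = 20.
So F = 20, E = 3·20/2 = 30, V = 3·20/5 = 12.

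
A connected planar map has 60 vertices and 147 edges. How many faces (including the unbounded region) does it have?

Euler's formula for a connected plane graph: V − E + F = 2, so F = 2 − 60 + 147 = 89.

89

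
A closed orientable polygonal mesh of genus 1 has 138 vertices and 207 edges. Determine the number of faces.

69

For a closed orientable surface of genus 1, χ = 2 − 2·1 = 0.
F = 0 − V + E = 0 − 138 + 207 = 69.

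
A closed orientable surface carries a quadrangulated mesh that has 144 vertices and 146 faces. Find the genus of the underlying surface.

Every face is a square, so 2E = 4·146 = 584, giving E = 292.
χ = V − E + F = 144 − 292 + 146 = -2.
For a closed orientable surface χ = 2 − 2g, so g = (2 − (-2))/2 = 2.

2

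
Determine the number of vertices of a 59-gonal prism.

118

A prism on an n-gon has two n-gon bases and n rectangular sides: V = 2·59 = 118, E = 3·59 = 177, F = 59 + 2 = 61.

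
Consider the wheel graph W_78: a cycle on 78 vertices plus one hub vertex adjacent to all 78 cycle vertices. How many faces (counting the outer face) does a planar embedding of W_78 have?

79

W_78 has V = 78 + 1 = 79 vertices and E = 2·78 = 156 edges.
By Euler's formula F = 2 − V + E = 2 − 79 + 156 = 79.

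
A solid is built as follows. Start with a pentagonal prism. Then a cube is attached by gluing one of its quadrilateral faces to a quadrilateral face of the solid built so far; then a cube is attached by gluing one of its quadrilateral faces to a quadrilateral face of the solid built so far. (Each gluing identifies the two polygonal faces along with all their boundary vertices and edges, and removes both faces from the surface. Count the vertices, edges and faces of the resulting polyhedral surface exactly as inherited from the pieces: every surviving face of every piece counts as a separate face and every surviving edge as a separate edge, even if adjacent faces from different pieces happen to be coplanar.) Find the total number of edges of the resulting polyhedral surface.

31

A pentagonal prism: V=10, E=15, F=7.
Attach a cube (V=8, E=12, F=6) along a 4-gon: merge 4 vertices and 4 edges, delete both glued faces → V=14, E=23, F=11.
Attach a cube (V=8, E=12, F=6) along a 4-gon: merge 4 vertices and 4 edges, delete both glued faces → V=18, E=31, F=15.
Check: V − E + F = 18 − 31 + 15 = 2.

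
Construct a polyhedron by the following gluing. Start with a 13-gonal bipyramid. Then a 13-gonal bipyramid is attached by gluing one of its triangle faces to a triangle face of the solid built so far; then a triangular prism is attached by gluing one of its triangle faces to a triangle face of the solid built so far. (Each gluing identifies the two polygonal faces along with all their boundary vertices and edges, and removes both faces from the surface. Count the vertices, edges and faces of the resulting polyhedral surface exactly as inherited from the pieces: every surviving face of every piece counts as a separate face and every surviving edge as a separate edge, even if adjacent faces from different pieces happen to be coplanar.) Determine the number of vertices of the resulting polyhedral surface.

30

A 13-gonal bipyramid: V=15, E=39, F=26.
Attach a 13-gonal bipyramid (V=15, E=39, F=26) along a 3-gon: merge 3 vertices and 3 edges, delete both glued faces → V=27, E=75, F=50.
Attach a triangular prism (V=6, E=9, F=5) along a 3-gon: merge 3 vertices and 3 edges, delete both glued faces → V=30, E=81, F=53.
Check: V − E + F = 30 − 81 + 53 = 2.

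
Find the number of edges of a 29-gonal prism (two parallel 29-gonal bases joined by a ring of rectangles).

A prism on an n-gon has two n-gon bases and n rectangular sides: V = 2·29 = 58, E = 3·29 = 87, F = 29 + 2 = 31.

87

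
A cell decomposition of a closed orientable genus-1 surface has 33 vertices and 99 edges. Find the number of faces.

For a closed orientable surface of genus 1, χ = 2 − 2·1 = 0.
F = 0 − V + E = 0 − 33 + 99 = 66.

66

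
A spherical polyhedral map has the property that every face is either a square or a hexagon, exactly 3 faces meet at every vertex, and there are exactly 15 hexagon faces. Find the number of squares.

Let x be the number of squares; then F = 15 + x.
Edge–face incidences: 2E = 6·15 + 4·x = 90 + 4x.
Every vertex has degree 3, so 3V = 2E.
Euler: V − E + F = 2 ⇒ (2E)/3 − E + (15 + x) = 2.
Multiply by 6: 2·(2E) − 3·(2E) + 6·(15 + x) = 12, i.e. 90 + 6x − (90 + 4x) = 12.
Collecting terms: 2x = 12, so x = 6.
Then 2E = 90 + 4·6 = 114, so E = 57, V = 2E/3 = 38, F = 15 + 6 = 21.

6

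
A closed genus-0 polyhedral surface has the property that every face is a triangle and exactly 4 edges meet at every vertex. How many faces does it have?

Each face has 3 edges and each edge borders two faces, so 2E = 3F.
Each vertex has degree 4, so 4V = 2E and hence V = 3F/4.
Euler: V − E + F = 2 ⇒ (3F/4) − (3F/2) + F = 2.
Multiply by 8: (6 − 12 + 8)F = 16, i.e. 2F = 16.
So F = 8, E = 3·8/2 = 12, V = 3·8/4 = 6.

8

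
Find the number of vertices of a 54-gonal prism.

A prism on an n-gon has two n-gon bases and n rectangular sides: V = 2·54 = 108, E = 3·54 = 162, F = 54 + 2 = 56.

108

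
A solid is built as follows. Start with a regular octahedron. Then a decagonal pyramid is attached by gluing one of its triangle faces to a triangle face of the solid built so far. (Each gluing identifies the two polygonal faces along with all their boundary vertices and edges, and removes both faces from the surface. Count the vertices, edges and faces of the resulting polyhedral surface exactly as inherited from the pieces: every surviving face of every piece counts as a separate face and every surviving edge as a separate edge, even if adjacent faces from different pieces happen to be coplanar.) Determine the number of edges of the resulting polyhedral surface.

29

A regular octahedron: V=6, E=12, F=8.
Attach a decagonal pyramid (V=11, E=20, F=11) along a 3-gon: merge 3 vertices and 3 edges, delete both glued faces → V=14, E=29, F=17.
Check: V − E + F = 14 − 29 + 17 = 2.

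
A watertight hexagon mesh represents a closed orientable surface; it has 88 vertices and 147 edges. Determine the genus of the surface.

6

Every face is a hexagon and each edge borders two faces, so 6F = 2·147, giving F = 49.
χ = V − E + F = 88 − 147 + 49 = -10.
For a closed orientable surface χ = 2 − 2g, so g = (2 − (-10))/2 = 6.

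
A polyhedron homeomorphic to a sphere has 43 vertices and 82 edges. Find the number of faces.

Here V − E + F = 2.
F = 2 − V + E = 2 − 43 + 82 = 41.

41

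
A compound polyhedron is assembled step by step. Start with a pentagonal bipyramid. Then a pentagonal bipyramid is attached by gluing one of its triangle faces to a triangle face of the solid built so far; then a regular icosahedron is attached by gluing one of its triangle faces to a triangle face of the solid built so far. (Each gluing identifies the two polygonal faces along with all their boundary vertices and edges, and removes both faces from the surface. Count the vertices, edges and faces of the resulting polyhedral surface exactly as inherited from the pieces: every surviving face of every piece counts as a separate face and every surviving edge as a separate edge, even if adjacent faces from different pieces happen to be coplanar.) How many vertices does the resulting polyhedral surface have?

20

A pentagonal bipyramid: V=7, E=15, F=10.
Attach a pentagonal bipyramid (V=7, E=15, F=10) along a 3-gon: merge 3 vertices and 3 edges, delete both glued faces → V=11, E=27, F=18.
Attach a regular icosahedron (V=12, E=30, F=20) along a 3-gon: merge 3 vertices and 3 edges, delete both glued faces → V=20, E=54, F=36.
Check: V − E + F = 20 − 54 + 36 = 2.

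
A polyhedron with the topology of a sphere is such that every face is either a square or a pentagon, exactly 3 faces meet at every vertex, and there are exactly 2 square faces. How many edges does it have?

24

Let x be the number of pentagons; then F = 2 + x.
Edge–face incidences: 2E = 4·2 + 5·x = 8 + 5x.
Every vertex has degree 3, so 3V = 2E.
Euler: V − E + F = 2 ⇒ (2E)/3 − E + (2 + x) = 2.
Multiply by 6: 2·(2E) − 3·(2E) + 6·(2 + x) = 12, i.e. 12 + 6x − (8 + 5x) = 12.
Collecting terms: x + 4 = 12, so x = 8.
Then 2E = 8 + 5·8 = 48, so E = 24, V = 2E/3 = 16, F = 2 + 8 = 10.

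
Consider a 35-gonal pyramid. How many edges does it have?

A pyramid on an n-gon base has one n-gon and n triangles: V = 35 + 1 = 36, E = 2·35 = 70, F = 35 + 1 = 36.

70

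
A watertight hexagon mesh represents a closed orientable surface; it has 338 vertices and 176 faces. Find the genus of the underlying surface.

Every face is a hexagon, so 2E = 6·176 = 1056, giving E = 528.
χ = V − E + F = 338 − 528 + 176 = -14.
For a closed orientable surface χ = 2 − 2g, so g = (2 − (-14))/2 = 8.

8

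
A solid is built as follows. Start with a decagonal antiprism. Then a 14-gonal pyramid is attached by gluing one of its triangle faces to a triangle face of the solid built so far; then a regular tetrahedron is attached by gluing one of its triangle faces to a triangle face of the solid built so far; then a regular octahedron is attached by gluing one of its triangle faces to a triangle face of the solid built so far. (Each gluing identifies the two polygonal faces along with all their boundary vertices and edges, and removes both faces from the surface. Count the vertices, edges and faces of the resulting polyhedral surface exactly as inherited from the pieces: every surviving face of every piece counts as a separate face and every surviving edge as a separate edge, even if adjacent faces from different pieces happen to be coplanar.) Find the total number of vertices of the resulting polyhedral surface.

36

A decagonal antiprism: V=20, E=40, F=22.
Attach a 14-gonal pyramid (V=15, E=28, F=15) along a 3-gon: merge 3 vertices and 3 edges, delete both glued faces → V=32, E=65, F=35.
Attach a regular tetrahedron (V=4, E=6, F=4) along a 3-gon: merge 3 vertices and 3 edges, delete both glued faces → V=33, E=68, F=37.
Attach a regular octahedron (V=6, E=12, F=8) along a 3-gon: merge 3 vertices and 3 edges, delete both glued faces → V=36, E=77, F=43.
Check: V − E + F = 36 − 77 + 43 = 2.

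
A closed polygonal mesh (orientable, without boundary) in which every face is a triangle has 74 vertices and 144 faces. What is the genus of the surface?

Every face is a triangle, so 2E = 3·144 = 432, giving E = 216.
χ = V − E + F = 74 − 216 + 144 = 2.
For a closed orientable surface χ = 2 − 2g, so g = (2 − (2))/2 = 0.

0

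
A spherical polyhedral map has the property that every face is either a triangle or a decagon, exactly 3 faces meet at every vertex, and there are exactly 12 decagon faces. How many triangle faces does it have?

20

Let x be the number of triangles; then F = 12 + x.
Edge–face incidences: 2E = 10·12 + 3·x = 120 + 3x.
Every vertex has degree 3, so 3V = 2E.
Euler: V − E + F = 2 ⇒ (2E)/3 − E + (12 + x) = 2.
Multiply by 6: 2·(2E) − 3·(2E) + 6·(12 + x) = 12, i.e. 72 + 6x − (120 + 3x) = 12.
Collecting terms: 3x − 48 = 12, so 3x = 60, so x = 20.
Then 2E = 120 + 3·20 = 180, so E = 90, V = 2E/3 = 60, F = 12 + 20 = 32.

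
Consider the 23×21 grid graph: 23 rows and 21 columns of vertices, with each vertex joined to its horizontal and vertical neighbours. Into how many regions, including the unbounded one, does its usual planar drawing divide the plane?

The grid has V = 23·21 = 483 vertices and E = 23·20 + 21·22 = 922 edges.
F = 2 − V + E = 2 − 483 + 922 = 441.

441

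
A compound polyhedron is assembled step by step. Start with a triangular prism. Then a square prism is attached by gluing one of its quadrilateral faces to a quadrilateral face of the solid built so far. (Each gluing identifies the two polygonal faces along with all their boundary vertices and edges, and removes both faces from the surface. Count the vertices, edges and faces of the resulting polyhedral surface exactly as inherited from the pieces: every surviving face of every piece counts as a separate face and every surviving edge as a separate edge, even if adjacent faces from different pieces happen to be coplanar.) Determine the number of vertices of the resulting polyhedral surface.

A triangular prism: V=6, E=9, F=5.
Attach a square prism (V=8, E=12, F=6) along a 4-gon: merge 4 vertices and 4 edges, delete both glued faces → V=10, E=17, F=9.
Check: V − E + F = 10 − 17 + 9 = 2.

10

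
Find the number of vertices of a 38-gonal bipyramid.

A bipyramid over an n-gon has 2n triangular faces and n + 2 vertices: V = 38 + 2 = 40, E = 3·38 = 114, F = 2·38 = 76.
Check: V − E + F = 40 − 114 + 76 = 2.

40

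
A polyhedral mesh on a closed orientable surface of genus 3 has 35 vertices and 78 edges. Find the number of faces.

39

For a closed orientable surface of genus 3, χ = 2 − 2·3 = -4.
F = -4 − V + E = -4 − 35 + 78 = 39.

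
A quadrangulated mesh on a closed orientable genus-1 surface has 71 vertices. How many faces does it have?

71

χ = 2 − 2·1 = 0, and every face is a square so 4F = 2E.
V − E + F = 0 with E = 4F/2 gives 71 − (4/2 − 1)·F = 0, so F = 71 and E = 142.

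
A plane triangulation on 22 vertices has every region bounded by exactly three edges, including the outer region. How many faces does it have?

In a plane triangulation 3F = 2E and V − E + F = 2, so F = 2V − 4 = 2·22 − 4 = 40.

40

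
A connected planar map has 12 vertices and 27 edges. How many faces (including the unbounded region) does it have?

17

Euler's formula for a connected plane graph: V − E + F = 2, so F = 2 − 12 + 27 = 17.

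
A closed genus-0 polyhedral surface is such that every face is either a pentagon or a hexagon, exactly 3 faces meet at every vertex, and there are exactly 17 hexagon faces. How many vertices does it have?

Let x be the number of pentagons; then F = 17 + x.
Edge–face incidences: 2E = 6·17 + 5·x = 102 + 5x.
Every vertex has degree 3, so 3V = 2E.
Euler: V − E + F = 2 ⇒ (2E)/3 − E + (17 + x) = 2.
Multiply by 6: 2·(2E) − 3·(2E) + 6·(17 + x) = 12, i.e. 102 + 6x − (102 + 5x) = 12.
Collecting terms: x = 12.
Then 2E = 102 + 5·12 = 162, so E = 81, V = 2E/3 = 54, F = 17 + 12 = 29.

54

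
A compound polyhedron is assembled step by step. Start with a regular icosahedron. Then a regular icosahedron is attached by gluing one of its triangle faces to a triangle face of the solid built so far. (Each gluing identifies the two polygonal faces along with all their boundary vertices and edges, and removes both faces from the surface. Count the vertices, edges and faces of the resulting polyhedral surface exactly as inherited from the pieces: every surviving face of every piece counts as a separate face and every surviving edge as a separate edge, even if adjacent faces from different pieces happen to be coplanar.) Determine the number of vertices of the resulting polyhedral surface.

A regular icosahedron: V=12, E=30, F=20.
Attach a regular icosahedron (V=12, E=30, F=20) along a 3-gon: merge 3 vertices and 3 edges, delete both glued faces → V=21, E=57, F=38.
Check: V − E + F = 21 − 57 + 38 = 2.

21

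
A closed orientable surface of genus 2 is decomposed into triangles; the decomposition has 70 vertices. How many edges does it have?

216

χ = 2 − 2·2 = -2, and every face is a triangle so 3F = 2E.
V − E + F = -2 with E = 3F/2 gives 70 − (3/2 − 1)·F = -2, so F = 144 and E = 216.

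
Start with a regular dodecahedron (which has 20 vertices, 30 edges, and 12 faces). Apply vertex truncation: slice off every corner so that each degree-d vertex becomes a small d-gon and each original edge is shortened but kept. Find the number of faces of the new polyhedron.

32

Truncation replaces each original edge-end by a new vertex, so V′ = 2E = 60.
Each original edge survives, and each old vertex of degree d contributes d new edges; summing degrees gives Σd = 2E, so E′ = E + 2E = 3E = 90.
Each original face survives and each original vertex becomes one new face: F′ = F + V = 32.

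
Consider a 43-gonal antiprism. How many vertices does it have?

An antiprism on an n-gon has two n-gon caps and 2n triangles: V = 2·43 = 86, E = 4·43 = 172, F = 2·43 + 2 = 88.

86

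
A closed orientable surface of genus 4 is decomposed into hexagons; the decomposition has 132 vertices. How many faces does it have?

χ = 2 − 2·4 = -6, and every face is a hexagon so 6F = 2E.
V − E + F = -6 with E = 6F/2 gives 132 − (6/2 − 1)·F = -6, so F = 69 and E = 207.

69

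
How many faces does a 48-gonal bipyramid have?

A bipyramid over an n-gon has 2n triangular faces and n + 2 vertices: V = 48 + 2 = 50, E = 3·48 = 144, F = 2·48 = 96.

96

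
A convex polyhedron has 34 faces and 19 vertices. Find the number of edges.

51

Here V − E + F = 2.
E = V + F − (2) = 19 + 34 − (2) = 51.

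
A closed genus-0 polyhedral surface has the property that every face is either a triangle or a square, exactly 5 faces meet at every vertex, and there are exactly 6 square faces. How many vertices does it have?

Let x be the number of triangles; then F = 6 + x.
Edge–face incidences: 2E = 4·6 + 3·x = 24 + 3x.
Every vertex has degree 5, so 5V = 2E.
Euler: V − E + F = 2 ⇒ (2E)/5 − E + (6 + x) = 2.
Multiply by 10: 2·(2E) − 5·(2E) + 10·(6 + x) = 20, i.e. 60 + 10x − 3·(24 + 3x) = 20.
Collecting terms: x − 12 = 20, so x = 32.
Then 2E = 24 + 3·32 = 120, so E = 60, V = 2E/5 = 24, F = 6 + 32 = 38.

24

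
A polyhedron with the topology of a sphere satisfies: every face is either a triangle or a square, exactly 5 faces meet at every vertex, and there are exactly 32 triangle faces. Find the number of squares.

Let x be the number of squares; then F = 32 + x.
Edge–face incidences: 2E = 3·32 + 4·x = 96 + 4x.
Every vertex has degree 5, so 5V = 2E.
Euler: V − E + F = 2 ⇒ (2E)/5 − E + (32 + x) = 2.
Multiply by 10: 2·(2E) − 5·(2E) + 10·(32 + x) = 20, i.e. 320 + 10x − 3·(96 + 4x) = 20.
Collecting terms: −2x + 32 = 20, so −2x = −12, so x = 6.
Then 2E = 96 + 4·6 = 120, so E = 60, V = 2E/5 = 24, F = 32 + 6 = 38.

6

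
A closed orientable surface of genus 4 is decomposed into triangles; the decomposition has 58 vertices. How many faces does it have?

χ = 2 − 2·4 = -6, and every face is a triangle so 3F = 2E.
V − E + F = -6 with E = 3F/2 gives 58 − (3/2 − 1)·F = -6, so F = 128 and E = 192.

128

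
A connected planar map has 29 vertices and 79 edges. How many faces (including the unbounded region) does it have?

52

Euler's formula for a connected plane graph: V − E + F = 2, so F = 2 − 29 + 79 = 52.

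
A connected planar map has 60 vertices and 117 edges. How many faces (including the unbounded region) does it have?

59

Euler's formula for a connected plane graph: V − E + F = 2, so F = 2 − 60 + 117 = 59.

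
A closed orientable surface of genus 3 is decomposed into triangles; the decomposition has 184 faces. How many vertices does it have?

χ = 2 − 2·3 = -4, and every face is a triangle so 3F = 2E.
E = 3·184/2 = 276. Then V = -4 + E − F = -4 + 276 − 184 = 88.

88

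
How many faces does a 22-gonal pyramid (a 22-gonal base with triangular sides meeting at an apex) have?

A pyramid on an n-gon base has one n-gon and n triangles: V = 22 + 1 = 23, E = 2·22 = 44, F = 22 + 1 = 23.

23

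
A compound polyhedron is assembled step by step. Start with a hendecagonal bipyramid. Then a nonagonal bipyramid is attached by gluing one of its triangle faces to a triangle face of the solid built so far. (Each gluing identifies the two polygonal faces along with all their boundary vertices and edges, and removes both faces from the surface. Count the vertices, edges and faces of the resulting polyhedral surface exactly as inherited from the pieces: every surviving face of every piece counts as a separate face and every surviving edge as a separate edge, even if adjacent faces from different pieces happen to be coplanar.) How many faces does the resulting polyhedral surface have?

A hendecagonal bipyramid: V=13, E=33, F=22.
Attach a nonagonal bipyramid (V=11, E=27, F=18) along a 3-gon: merge 3 vertices and 3 edges, delete both glued faces → V=21, E=57, F=38.
Check: V − E + F = 21 − 57 + 38 = 2.

38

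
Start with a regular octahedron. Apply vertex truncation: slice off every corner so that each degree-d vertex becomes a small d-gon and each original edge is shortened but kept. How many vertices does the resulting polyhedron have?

The base solid has V = 6, E = 12, F = 8.
Truncation replaces each original edge-end by a new vertex, so V′ = 2E = 24.
Each original edge survives, and each old vertex of degree d contributes d new edges; summing degrees gives Σd = 2E, so E′ = E + 2E = 3E = 36.
Each original face survives and each original vertex becomes one new face: F′ = F + V = 14.

24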